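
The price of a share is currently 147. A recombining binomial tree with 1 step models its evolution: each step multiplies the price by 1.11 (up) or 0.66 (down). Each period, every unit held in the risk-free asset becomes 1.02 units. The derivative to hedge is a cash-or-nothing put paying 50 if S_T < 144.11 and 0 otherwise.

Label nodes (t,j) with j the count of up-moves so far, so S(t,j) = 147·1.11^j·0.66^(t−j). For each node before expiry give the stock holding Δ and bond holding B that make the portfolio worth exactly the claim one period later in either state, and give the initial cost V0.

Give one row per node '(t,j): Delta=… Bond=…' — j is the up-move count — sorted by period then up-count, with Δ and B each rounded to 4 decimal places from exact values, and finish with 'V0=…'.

(0,0): Delta=-0.7559 Bond=120.9150
V0=9.8039

No-arbitrage ⇒ martingale measure with p* = (R−d)/(u−d) = 0.8000.
At expiry t=1: V(1,0)=50.0000, V(1,1)=0.0000
(0,0): S=147.0000. Δ = (V_up−V_dn)/(S_up−S_dn) = (0.0000−50.0000)/(163.1700−97.0200) = -0.7559. V = [p*·0.0000 + (1−p*)·50.0000]/1.02 = 9.8039. B = V − Δ·S = 120.9150.
Each (Δ,B) replicates both successor values, so the strategy is self-financing and V0 is arbitrage-free.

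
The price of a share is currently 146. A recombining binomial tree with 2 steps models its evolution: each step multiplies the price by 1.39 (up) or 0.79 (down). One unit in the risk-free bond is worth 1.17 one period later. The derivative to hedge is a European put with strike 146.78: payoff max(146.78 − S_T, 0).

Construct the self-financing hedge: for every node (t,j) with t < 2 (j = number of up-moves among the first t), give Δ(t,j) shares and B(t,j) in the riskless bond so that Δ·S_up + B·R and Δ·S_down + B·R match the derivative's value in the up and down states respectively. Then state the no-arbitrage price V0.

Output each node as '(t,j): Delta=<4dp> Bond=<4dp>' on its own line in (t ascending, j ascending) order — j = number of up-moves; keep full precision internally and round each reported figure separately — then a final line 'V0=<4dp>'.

(0,0): Delta=-0.1991 Bond=34.5396
(1,0): Delta=-0.8043 Bond=110.2127
(1,1): Delta=0.0000 Bond=0.0000
V0=5.4667

Risk-neutral probability p* = (R−d)/(u−d) = (1.17−0.79)/(1.39−0.79) = 0.6333.
Terminal payoffs: V(2,0)=55.6614, V(2,1)=0.0000, V(2,2)=0.0000
Node (1,0) S=115.3400: V=(p*·0.0000+(1−p*)·55.6614)/1.17=17.4437; Δ=(0.0000−55.6614)/(160.3226−91.1186)=-0.8043; B=V−Δ·S=110.2127
Node (1,1) S=202.9400: V=(p*·0.0000+(1−p*)·0.0000)/1.17=0.0000; Δ=(0.0000−0.0000)/(282.0866−160.3226)=0.0000; B=V−Δ·S=0.0000
Node (0,0) S=146.0000: V=(p*·0.0000+(1−p*)·17.4437)/1.17=5.4667; Δ=(0.0000−17.4437)/(202.9400−115.3400)=-0.1991; B=V−Δ·S=34.5396
Self-financing check: at every node Δ·S+B equals the discounted successor values.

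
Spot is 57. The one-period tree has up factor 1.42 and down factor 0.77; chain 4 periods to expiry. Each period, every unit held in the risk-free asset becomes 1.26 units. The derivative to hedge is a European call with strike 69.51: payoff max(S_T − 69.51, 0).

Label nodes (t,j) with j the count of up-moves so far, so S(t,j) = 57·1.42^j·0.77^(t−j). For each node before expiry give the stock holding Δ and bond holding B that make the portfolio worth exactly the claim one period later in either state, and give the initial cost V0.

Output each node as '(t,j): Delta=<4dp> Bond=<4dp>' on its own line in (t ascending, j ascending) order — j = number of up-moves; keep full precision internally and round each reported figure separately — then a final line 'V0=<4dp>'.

(0,0): Delta=0.9312 Bond=-22.8912
(1,0): Delta=0.7046 Bond=-18.8997
(1,1): Delta=0.9713 Bond=-32.0897
(2,0): Delta=0.0000 Bond=0.0000
(2,1): Delta=0.8294 Bond=-31.5896
(2,2): Delta=0.9964 Bond=-43.3207
(3,0): Delta=0.0000 Bond=0.0000
(3,1): Delta=0.0000 Bond=0.0000
(3,2): Delta=0.9763 Bond=-52.7997
(3,3): Delta=1.0000 Bond=-55.1667
V0=30.1868

Since d<R<u, set p* = (R−d)/(u−d) = 0.7538; price each node as the discounted p*-expectation of its children.
At expiry t=4: V(4,0)=0.0000, V(4,1)=0.0000, V(4,2)=0.0000, V(4,3)=56.1597, V(4,4)=162.2445
Node (3,0) S=26.0224: V=(p*·0.0000+(1−p*)·0.0000)/1.26=0.0000; Δ=(0.0000−0.0000)/(36.9518−20.0372)=0.0000; B=V−Δ·S=0.0000
Node (3,1) S=47.9893: V=(p*·0.0000+(1−p*)·0.0000)/1.26=0.0000; Δ=(0.0000−0.0000)/(68.1448−36.9518)=0.0000; B=V−Δ·S=0.0000
Node (3,2) S=88.4998: V=(p*·56.1597+(1−p*)·0.0000)/1.26=33.5998; Δ=(56.1597−0.0000)/(125.6697−68.1448)=0.9763; B=V−Δ·S=-52.7997
Node (3,3) S=163.2074: V=(p*·162.2445+(1−p*)·56.1597)/1.26=108.0407; Δ=(162.2445−56.1597)/(231.7545−125.6697)=1.0000; B=V−Δ·S=-55.1667
Node (2,0) S=33.7953: V=(p*·0.0000+(1−p*)·0.0000)/1.26=0.0000; Δ=(0.0000−0.0000)/(47.9893−26.0224)=0.0000; B=V−Δ·S=0.0000
Node (2,1) S=62.3238: V=(p*·33.5998+(1−p*)·0.0000)/1.26=20.1025; Δ=(33.5998−0.0000)/(88.4998−47.9893)=0.8294; B=V−Δ·S=-31.5896
Node (2,2) S=114.9348: V=(p*·108.0407+(1−p*)·33.5998)/1.26=71.2038; Δ=(108.0407−33.5998)/(163.2074−88.4998)=0.9964; B=V−Δ·S=-43.3207
Node (1,0) S=43.8900: V=(p*·20.1025+(1−p*)·0.0000)/1.26=12.0271; Δ=(20.1025−0.0000)/(62.3238−33.7953)=0.7046; B=V−Δ·S=-18.8997
Node (1,1) S=80.9400: V=(p*·71.2038+(1−p*)·20.1025)/1.26=46.5278; Δ=(71.2038−20.1025)/(114.9348−62.3238)=0.9713; B=V−Δ·S=-32.0897
Node (0,0) S=57.0000: V=(p*·46.5278+(1−p*)·12.0271)/1.26=30.1868; Δ=(46.5278−12.0271)/(80.9400−43.8900)=0.9312; B=V−Δ·S=-22.8912
Each (Δ,B) replicates both successor values, so the strategy is self-financing and V0 is arbitrage-free.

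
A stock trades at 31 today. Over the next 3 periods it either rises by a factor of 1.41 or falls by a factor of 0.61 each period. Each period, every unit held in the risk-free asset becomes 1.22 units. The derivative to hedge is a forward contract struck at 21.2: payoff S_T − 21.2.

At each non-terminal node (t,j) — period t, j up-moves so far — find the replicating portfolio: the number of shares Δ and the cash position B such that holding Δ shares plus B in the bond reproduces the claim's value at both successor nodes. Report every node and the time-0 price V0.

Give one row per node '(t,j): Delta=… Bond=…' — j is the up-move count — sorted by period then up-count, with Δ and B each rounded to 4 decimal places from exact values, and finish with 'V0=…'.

Risk-neutral probability p* = (R−d)/(u−d) = (1.22−0.61)/(1.41−0.61) = 0.7625.
Terminal payoffs: V(3,0)=-14.1636, V(3,1)=-4.9355, V(3,2)=16.3950, V(3,3)=65.6999
Node (2,0) S=11.5351: V=(p*·-4.9355+(1−p*)·-14.1636)/1.22=-5.8419; Δ=(-4.9355−-14.1636)/(16.2645−7.0364)=1.0000; B=V−Δ·S=-17.3770
Node (2,1) S=26.6631: V=(p*·16.3950+(1−p*)·-4.9355)/1.22=9.2861; Δ=(16.3950−-4.9355)/(37.5950−16.2645)=1.0000; B=V−Δ·S=-17.3770
Node (2,2) S=61.6311: V=(p*·65.6999+(1−p*)·16.3950)/1.22=44.2541; Δ=(65.6999−16.3950)/(86.8999−37.5950)=1.0000; B=V−Δ·S=-17.3770
Node (1,0) S=18.9100: V=(p*·9.2861+(1−p*)·-5.8419)/1.22=4.6665; Δ=(9.2861−-5.8419)/(26.6631−11.5351)=1.0000; B=V−Δ·S=-14.2435
Node (1,1) S=43.7100: V=(p*·44.2541+(1−p*)·9.2861)/1.22=29.4665; Δ=(44.2541−9.2861)/(61.6311−26.6631)=1.0000; B=V−Δ·S=-14.2435
Node (0,0) S=31.0000: V=(p*·29.4665+(1−p*)·4.6665)/1.22=19.3250; Δ=(29.4665−4.6665)/(43.7100−18.9100)=1.0000; B=V−Δ·S=-11.6750
Each (Δ,B) replicates both successor values, so the strategy is self-financing and V0 is arbitrage-free.

(0,0): Delta=1.0000 Bond=-11.6750
(1,0): Delta=1.0000 Bond=-14.2435
(1,1): Delta=1.0000 Bond=-14.2435
(2,0): Delta=1.0000 Bond=-17.3770
(2,1): Delta=1.0000 Bond=-17.3770
(2,2): Delta=1.0000 Bond=-17.3770
V0=19.3250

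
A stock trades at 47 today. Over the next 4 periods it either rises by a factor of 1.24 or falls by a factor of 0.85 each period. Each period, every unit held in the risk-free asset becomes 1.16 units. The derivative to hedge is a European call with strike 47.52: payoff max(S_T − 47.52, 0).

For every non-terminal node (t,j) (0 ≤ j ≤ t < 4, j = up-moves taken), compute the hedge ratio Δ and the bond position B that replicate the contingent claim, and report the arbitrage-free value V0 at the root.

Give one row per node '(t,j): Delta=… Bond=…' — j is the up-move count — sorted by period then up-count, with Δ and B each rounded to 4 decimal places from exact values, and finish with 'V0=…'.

(0,0): Delta=0.9555 Bond=-23.9518
(1,0): Delta=0.7950 Bond=-21.3721
(1,1): Delta=0.9839 Bond=-29.4388
(2,0): Delta=0.2428 Bond=-6.0421
(2,1): Delta=0.8926 Bond=-29.6302
(2,2): Delta=1.0000 Bond=-35.3151
(3,0): Delta=0.0000 Bond=0.0000
(3,1): Delta=0.2858 Bond=-8.8176
(3,2): Delta=1.0000 Bond=-40.9655
(3,3): Delta=1.0000 Bond=-40.9655
V0=20.9554

Since d<R<u, set p* = (R−d)/(u−d) = 0.7949; price each node as the discounted p*-expectation of its children.
At expiry t=4: V(4,0)=0.0000, V(4,1)=0.0000, V(4,2)=4.6931, V(4,3)=28.6496, V(4,4)=63.5980
  t=3,j=0: stock 28.8639 → up 35.7912 (V=0.0000), down 24.5343 (V=0.0000). Price 0.0000; hedge Δ=0.0000, bond B=0.0000.
  t=3,j=1: stock 42.1073 → up 52.2131 (V=4.6931), down 35.7912 (V=0.0000). Price 3.2158; hedge Δ=0.2858, bond B=-8.8176.
  t=3,j=2: stock 61.4271 → up 76.1696 (V=28.6496), down 52.2131 (V=4.6931). Price 20.4616; hedge Δ=1.0000, bond B=-40.9655.
  t=3,j=3: stock 89.6113 → up 111.1180 (V=63.5980), down 76.1696 (V=28.6496). Price 48.6458; hedge Δ=1.0000, bond B=-40.9655.
  t=2,j=0: stock 33.9575 → up 42.1073 (V=3.2158), down 28.8639 (V=0.0000). Price 2.2036; hedge Δ=0.2428, bond B=-6.0421.
  t=2,j=1: stock 49.5380 → up 61.4271 (V=20.4616), down 42.1073 (V=3.2158). Price 14.5897; hedge Δ=0.8926, bond B=-29.6302.
  t=2,j=2: stock 72.2672 → up 89.6113 (V=48.6458), down 61.4271 (V=20.4616). Price 36.9521; hedge Δ=1.0000, bond B=-35.3151.
  t=1,j=0: stock 39.9500 → up 49.5380 (V=14.5897), down 33.9575 (V=2.2036). Price 10.3870; hedge Δ=0.7950, bond B=-21.3721.
  t=1,j=1: stock 58.2800 → up 72.2672 (V=36.9521), down 49.5380 (V=14.5897). Price 27.9008; hedge Δ=0.9839, bond B=-29.4388.
  t=0,j=0: stock 47.0000 → up 58.2800 (V=27.9008), down 39.9500 (V=10.3870). Price 20.9554; hedge Δ=0.9555, bond B=-23.9518.
Check: Δ(0,0)·S0 + B(0,0) = 20.9554 = V0.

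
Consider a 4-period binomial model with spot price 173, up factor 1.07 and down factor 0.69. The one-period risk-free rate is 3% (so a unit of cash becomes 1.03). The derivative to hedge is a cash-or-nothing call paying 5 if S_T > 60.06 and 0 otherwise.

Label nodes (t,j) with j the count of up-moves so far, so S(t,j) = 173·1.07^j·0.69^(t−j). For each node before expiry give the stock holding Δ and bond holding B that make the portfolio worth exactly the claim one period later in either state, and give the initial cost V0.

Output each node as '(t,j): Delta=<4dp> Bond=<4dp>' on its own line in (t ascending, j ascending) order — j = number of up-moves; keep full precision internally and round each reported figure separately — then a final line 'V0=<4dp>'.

(0,0): Delta=0.0001 Bond=4.4278
(1,0): Delta=0.0012 Bond=4.4329
(1,1): Delta=0.0000 Bond=4.5757
(2,0): Delta=0.0163 Bond=3.3161
(2,1): Delta=0.0000 Bond=4.7130
(2,2): Delta=0.0000 Bond=4.7130
(3,0): Delta=0.2315 Bond=-8.8145
(3,1): Delta=0.0000 Bond=4.8544
(3,2): Delta=0.0000 Bond=4.8544
(3,3): Delta=0.0000 Bond=4.8544
V0=4.4419

Under the risk-neutral measure, an up-move has probability p* = (R−d)/(u−d) = 0.8947 and values discount at R = 1.03.
Payoff layer (t=4): V(4,0)=0.0000, V(4,1)=5.0000, V(4,2)=5.0000, V(4,3)=5.0000, V(4,4)=5.0000
Node (3,0) S=56.8321: V=(p*·5.0000+(1−p*)·0.0000)/1.03=4.3434; Δ=(5.0000−0.0000)/(60.8103−39.2141)=0.2315; B=V−Δ·S=-8.8145
Node (3,1) S=88.1309: V=(p*·5.0000+(1−p*)·5.0000)/1.03=4.8544; Δ=(5.0000−5.0000)/(94.3000−60.8103)=0.0000; B=V−Δ·S=4.8544
Node (3,2) S=136.6667: V=(p*·5.0000+(1−p*)·5.0000)/1.03=4.8544; Δ=(5.0000−5.0000)/(146.2334−94.3000)=0.0000; B=V−Δ·S=4.8544
Node (3,3) S=211.9324: V=(p*·5.0000+(1−p*)·5.0000)/1.03=4.8544; Δ=(5.0000−5.0000)/(226.7677−146.2334)=0.0000; B=V−Δ·S=4.8544
Node (2,0) S=82.3653: V=(p*·4.8544+(1−p*)·4.3434)/1.03=4.6608; Δ=(4.8544−4.3434)/(88.1309−56.8321)=0.0163; B=V−Δ·S=3.3161
Node (2,1) S=127.7259: V=(p*·4.8544+(1−p*)·4.8544)/1.03=4.7130; Δ=(4.8544−4.8544)/(136.6667−88.1309)=0.0000; B=V−Δ·S=4.7130
Node (2,2) S=198.0677: V=(p*·4.8544+(1−p*)·4.8544)/1.03=4.7130; Δ=(4.8544−4.8544)/(211.9324−136.6667)=0.0000; B=V−Δ·S=4.7130
Node (1,0) S=119.3700: V=(p*·4.7130+(1−p*)·4.6608)/1.03=4.5704; Δ=(4.7130−4.6608)/(127.7259−82.3653)=0.0012; B=V−Δ·S=4.4329
Node (1,1) S=185.1100: V=(p*·4.7130+(1−p*)·4.7130)/1.03=4.5757; Δ=(4.7130−4.7130)/(198.0677−127.7259)=0.0000; B=V−Δ·S=4.5757
Node (0,0) S=173.0000: V=(p*·4.5757+(1−p*)·4.5704)/1.03=4.4419; Δ=(4.5757−4.5704)/(185.1100−119.3700)=0.0001; B=V−Δ·S=4.4278
Each (Δ,B) replicates both successor values, so the strategy is self-financing and V0 is arbitrage-free.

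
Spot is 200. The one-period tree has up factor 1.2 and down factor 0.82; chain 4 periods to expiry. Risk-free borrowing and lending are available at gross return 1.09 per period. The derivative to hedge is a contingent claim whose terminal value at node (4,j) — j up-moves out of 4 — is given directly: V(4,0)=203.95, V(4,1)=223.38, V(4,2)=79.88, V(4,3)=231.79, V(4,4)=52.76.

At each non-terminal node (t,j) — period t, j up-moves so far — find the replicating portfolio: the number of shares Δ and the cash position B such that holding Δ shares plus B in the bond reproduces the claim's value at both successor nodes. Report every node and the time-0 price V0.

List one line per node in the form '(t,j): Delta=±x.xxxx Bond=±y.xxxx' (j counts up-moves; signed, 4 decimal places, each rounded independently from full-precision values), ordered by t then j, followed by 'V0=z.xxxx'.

No-arbitrage ⇒ martingale measure with p* = (R−d)/(u−d) = 0.7105.
Terminal values V(4,·): V(4,0)=203.9500, V(4,1)=223.3800, V(4,2)=79.8800, V(4,3)=231.7900, V(4,4)=52.7600
Node (3,0) S=110.2736: V=(p*·223.3800+(1−p*)·203.9500)/1.09=199.7757; Δ=(223.3800−203.9500)/(132.3283−90.4244)=0.4637; B=V−Δ·S=148.6441
Node (3,1) S=161.3760: V=(p*·79.8800+(1−p*)·223.3800)/1.09=111.3940; Δ=(79.8800−223.3800)/(193.6512−132.3283)=-2.3401; B=V−Δ·S=489.0256
Node (3,2) S=236.1600: V=(p*·231.7900+(1−p*)·79.8800)/1.09=172.3083; Δ=(231.7900−79.8800)/(283.3920−193.6512)=1.6928; B=V−Δ·S=-227.4549
Node (3,3) S=345.6000: V=(p*·52.7600+(1−p*)·231.7900)/1.09=95.9491; Δ=(52.7600−231.7900)/(414.7200−283.3920)=-1.3632; B=V−Δ·S=567.0806
Node (2,0) S=134.4800: V=(p*·111.3940+(1−p*)·199.7757)/1.09=125.6681; Δ=(111.3940−199.7757)/(161.3760−110.2736)=-1.7295; B=V−Δ·S=358.2515
Node (2,1) S=196.8000: V=(p*·172.3083+(1−p*)·111.3940)/1.09=141.9039; Δ=(172.3083−111.3940)/(236.1600−161.3760)=0.8145; B=V−Δ·S=-18.3969
Node (2,2) S=288.0000: V=(p*·95.9491+(1−p*)·172.3083)/1.09=108.3056; Δ=(95.9491−172.3083)/(345.6000−236.1600)=-0.6977; B=V−Δ·S=309.2509
Node (1,0) S=164.0000: V=(p*·141.9039+(1−p*)·125.6681)/1.09=125.8753; Δ=(141.9039−125.6681)/(196.8000−134.4800)=0.2605; B=V−Δ·S=83.1494
Node (1,1) S=240.0000: V=(p*·108.3056+(1−p*)·141.9039)/1.09=108.2857; Δ=(108.3056−141.9039)/(288.0000−196.8000)=-0.3684; B=V−Δ·S=196.7023
Node (0,0) S=200.0000: V=(p*·108.2857+(1−p*)·125.8753)/1.09=104.0160; Δ=(108.2857−125.8753)/(240.0000−164.0000)=-0.2314; B=V−Δ·S=150.3043
The time-0 hedge costs 104.0160, which is the no-arbitrage price.

(0,0): Delta=-0.2314 Bond=150.3043
(1,0): Delta=0.2605 Bond=83.1494
(1,1): Delta=-0.3684 Bond=196.7023
(2,0): Delta=-1.7295 Bond=358.2515
(2,1): Delta=0.8145 Bond=-18.3969
(2,2): Delta=-0.6977 Bond=309.2509
(3,0): Delta=0.4637 Bond=148.6441
(3,1): Delta=-2.3401 Bond=489.0256
(3,2): Delta=1.6928 Bond=-227.4549
(3,3): Delta=-1.3632 Bond=567.0806
V0=104.0160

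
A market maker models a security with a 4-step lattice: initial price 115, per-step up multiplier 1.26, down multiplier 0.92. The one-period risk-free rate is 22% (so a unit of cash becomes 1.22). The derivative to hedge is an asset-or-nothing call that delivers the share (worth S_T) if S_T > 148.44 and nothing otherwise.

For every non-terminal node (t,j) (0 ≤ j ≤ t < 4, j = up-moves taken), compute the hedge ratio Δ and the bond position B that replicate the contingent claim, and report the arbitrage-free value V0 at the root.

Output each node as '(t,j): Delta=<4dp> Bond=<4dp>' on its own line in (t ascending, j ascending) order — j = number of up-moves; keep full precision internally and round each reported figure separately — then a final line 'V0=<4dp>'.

The replicating-portfolio and risk-neutral prices coincide; use p* = (1.22−0.92)/(1.26−0.92) = 0.8824 for the latter.
Payoff layer (t=4): V(4,0)=0.0000, V(4,1)=0.0000, V(4,2)=154.5306, V(4,3)=211.6398, V(4,4)=289.8545
  t=3,j=0: stock 89.5491 → up 112.8319 (V=0.0000), down 82.3852 (V=0.0000). Price 0.0000; hedge Δ=0.0000, bond B=0.0000.
  t=3,j=1: stock 122.6434 → up 154.5306 (V=154.5306), down 112.8319 (V=0.0000). Price 111.7628; hedge Δ=3.7059, bond B=-342.7391.
  t=3,j=2: stock 167.9681 → up 211.6398 (V=211.6398), down 154.5306 (V=154.5306). Price 167.9681; hedge Δ=1.0000, bond B=0.0000.
  t=3,j=3: stock 230.0432 → up 289.8545 (V=289.8545), down 211.6398 (V=211.6398). Price 230.0432; hedge Δ=1.0000, bond B=0.0000.
  t=2,j=0: stock 97.3360 → up 122.6434 (V=111.7628), down 89.5491 (V=0.0000). Price 80.8313; hedge Δ=3.3771, bond B=-247.8827.
  t=2,j=1: stock 133.3080 → up 167.9681 (V=167.9681), down 122.6434 (V=111.7628). Price 132.2588; hedge Δ=1.2401, bond B=-33.0510.
  t=2,j=2: stock 182.5740 → up 230.0432 (V=230.0432), down 167.9681 (V=167.9681). Price 182.5740; hedge Δ=1.0000, bond B=0.0000.
  t=1,j=0: stock 105.8000 → up 133.3080 (V=132.2588), down 97.3360 (V=80.8313). Price 103.4496; hedge Δ=1.4297, bond B=-47.8077.
  t=1,j=1: stock 144.9000 → up 182.5740 (V=182.5740), down 133.3080 (V=132.2588). Price 144.7988; hedge Δ=1.0213, bond B=-3.1872.
  t=0,j=0: stock 115.0000 → up 144.9000 (V=144.7988), down 105.8000 (V=103.4496). Price 114.7002; hedge Δ=1.0575, bond B=-6.9153.
Each (Δ,B) replicates both successor values, so the strategy is self-financing and V0 is arbitrage-free.

(0,0): Delta=1.0575 Bond=-6.9153
(1,0): Delta=1.4297 Bond=-47.8077
(1,1): Delta=1.0213 Bond=-3.1872
(2,0): Delta=3.3771 Bond=-247.8827
(2,1): Delta=1.2401 Bond=-33.0510
(2,2): Delta=1.0000 Bond=0.0000
(3,0): Delta=0.0000 Bond=0.0000
(3,1): Delta=3.7059 Bond=-342.7391
(3,2): Delta=1.0000 Bond=0.0000
(3,3): Delta=1.0000 Bond=0.0000
V0=114.7002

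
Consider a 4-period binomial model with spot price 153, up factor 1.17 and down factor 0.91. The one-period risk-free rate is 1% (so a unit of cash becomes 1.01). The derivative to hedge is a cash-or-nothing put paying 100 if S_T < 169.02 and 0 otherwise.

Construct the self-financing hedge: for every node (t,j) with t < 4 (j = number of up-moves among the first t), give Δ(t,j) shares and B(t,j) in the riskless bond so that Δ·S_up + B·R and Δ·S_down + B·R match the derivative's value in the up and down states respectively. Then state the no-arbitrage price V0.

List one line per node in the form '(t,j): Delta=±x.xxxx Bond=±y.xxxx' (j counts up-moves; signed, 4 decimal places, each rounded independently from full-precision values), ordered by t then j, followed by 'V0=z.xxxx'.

(0,0): Delta=-1.0661 Bond=211.3544
(1,0): Delta=-1.2819 Bond=243.5090
(1,1): Delta=-0.7976 Bond=165.4023
(2,0): Delta=-1.1560 Bond=229.9925
(2,1): Delta=-1.4386 Bond=271.4666
(2,2): Delta=0.0000 Bond=0.0000
(3,0): Delta=0.0000 Bond=99.0099
(3,1): Delta=-2.5946 Bond=445.5446
(3,2): Delta=0.0000 Bond=0.0000
(3,3): Delta=0.0000 Bond=0.0000
V0=48.2358

No-arbitrage ⇒ martingale measure with p* = (R−d)/(u−d) = 0.3846.
Terminal payoffs: V(4,0)=100.0000, V(4,1)=100.0000, V(4,2)=0.0000, V(4,3)=0.0000, V(4,4)=0.0000
Node (3,0) S=115.2964: V=(p*·100.0000+(1−p*)·100.0000)/1.01=99.0099; Δ=(100.0000−100.0000)/(134.8967−104.9197)=0.0000; B=V−Δ·S=99.0099
Node (3,1) S=148.2382: V=(p*·0.0000+(1−p*)·100.0000)/1.01=60.9292; Δ=(0.0000−100.0000)/(173.4387−134.8967)=-2.5946; B=V−Δ·S=445.5446
Node (3,2) S=190.5919: V=(p*·0.0000+(1−p*)·0.0000)/1.01=0.0000; Δ=(0.0000−0.0000)/(222.9926−173.4387)=0.0000; B=V−Δ·S=0.0000
Node (3,3) S=245.0468: V=(p*·0.0000+(1−p*)·0.0000)/1.01=0.0000; Δ=(0.0000−0.0000)/(286.7047−222.9926)=0.0000; B=V−Δ·S=0.0000
Node (2,0) S=126.6993: V=(p*·60.9292+(1−p*)·99.0099)/1.01=83.5282; Δ=(60.9292−99.0099)/(148.2382−115.2964)=-1.1560; B=V−Δ·S=229.9925
Node (2,1) S=162.8991: V=(p*·0.0000+(1−p*)·60.9292)/1.01=37.1236; Δ=(0.0000−60.9292)/(190.5919−148.2382)=-1.4386; B=V−Δ·S=271.4666
Node (2,2) S=209.4417: V=(p*·0.0000+(1−p*)·0.0000)/1.01=0.0000; Δ=(0.0000−0.0000)/(245.0468−190.5919)=0.0000; B=V−Δ·S=0.0000
Node (1,0) S=139.2300: V=(p*·37.1236+(1−p*)·83.5282)/1.01=65.0300; Δ=(37.1236−83.5282)/(162.8991−126.6993)=-1.2819; B=V−Δ·S=243.5090
Node (1,1) S=179.0100: V=(p*·0.0000+(1−p*)·37.1236)/1.01=22.6191; Δ=(0.0000−37.1236)/(209.4417−162.8991)=-0.7976; B=V−Δ·S=165.4023
Node (0,0) S=153.0000: V=(p*·22.6191+(1−p*)·65.0300)/1.01=48.2358; Δ=(22.6191−65.0300)/(179.0100−139.2300)=-1.0661; B=V−Δ·S=211.3544
Root portfolio cost Δ·153+B reproduces V0=48.2358.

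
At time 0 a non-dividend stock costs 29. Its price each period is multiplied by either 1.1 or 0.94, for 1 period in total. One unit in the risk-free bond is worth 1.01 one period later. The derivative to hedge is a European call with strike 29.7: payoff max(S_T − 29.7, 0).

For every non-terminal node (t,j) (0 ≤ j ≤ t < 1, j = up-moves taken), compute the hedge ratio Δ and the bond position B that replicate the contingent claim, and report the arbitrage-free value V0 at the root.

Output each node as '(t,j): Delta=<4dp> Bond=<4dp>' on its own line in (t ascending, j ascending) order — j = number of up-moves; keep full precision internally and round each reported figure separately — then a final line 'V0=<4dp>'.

No-arbitrage ⇒ martingale measure with p* = (R−d)/(u−d) = 0.4375.
Terminal values V(1,·): V(1,0)=0.0000, V(1,1)=2.2000
(0,0): S=29.0000. Δ = (V_up−V_dn)/(S_up−S_dn) = (2.2000−0.0000)/(31.9000−27.2600) = 0.4741. V = [p*·2.2000 + (1−p*)·0.0000]/1.01 = 0.9530. B = V − Δ·S = -12.7970.
The time-0 hedge costs 0.9530, which is the no-arbitrage price.

(0,0): Delta=0.4741 Bond=-12.7970
V0=0.9530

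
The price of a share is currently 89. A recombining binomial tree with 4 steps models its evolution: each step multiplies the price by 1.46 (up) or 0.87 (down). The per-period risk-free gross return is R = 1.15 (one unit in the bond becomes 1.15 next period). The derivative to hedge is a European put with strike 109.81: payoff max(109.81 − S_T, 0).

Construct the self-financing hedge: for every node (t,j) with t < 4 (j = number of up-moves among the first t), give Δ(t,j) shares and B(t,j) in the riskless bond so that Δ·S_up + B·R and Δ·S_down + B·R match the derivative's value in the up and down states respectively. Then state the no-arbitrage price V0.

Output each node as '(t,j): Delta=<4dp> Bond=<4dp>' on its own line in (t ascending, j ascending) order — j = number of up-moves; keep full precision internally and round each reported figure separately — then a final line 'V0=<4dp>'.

Since d<R<u, set p* = (R−d)/(u−d) = 0.4746; price each node as the discounted p*-expectation of its children.
At expiry t=4: V(4,0)=58.8221, V(4,1)=24.2441, V(4,2)=0.0000, V(4,3)=0.0000, V(4,4)=0.0000
(3,0): S=58.6068. Δ = (V_up−V_dn)/(S_up−S_dn) = (24.2441−58.8221)/(85.5659−50.9879) = -1.0000. V = [p*·24.2441 + (1−p*)·58.8221]/1.15 = 36.8802. B = V − Δ·S = 95.4870.
(3,1): S=98.3516. Δ = (V_up−V_dn)/(S_up−S_dn) = (0.0000−24.2441)/(143.5933−85.5659) = -0.4178. V = [p*·0.0000 + (1−p*)·24.2441]/1.15 = 11.0769. B = V − Δ·S = 52.1686.
(3,2): S=165.0498. Δ = (V_up−V_dn)/(S_up−S_dn) = (0.0000−0.0000)/(240.9727−143.5933) = 0.0000. V = [p*·0.0000 + (1−p*)·0.0000]/1.15 = 0.0000. B = V − Δ·S = 0.0000.
(3,3): S=276.9801. Δ = (V_up−V_dn)/(S_up−S_dn) = (0.0000−0.0000)/(404.3910−240.9727) = 0.0000. V = [p*·0.0000 + (1−p*)·0.0000]/1.15 = 0.0000. B = V − Δ·S = 0.0000.
(2,0): S=67.3641. Δ = (V_up−V_dn)/(S_up−S_dn) = (11.0769−36.8802)/(98.3516−58.6068) = -0.6492. V = [p*·11.0769 + (1−p*)·36.8802]/1.15 = 21.4214. B = V − Δ·S = 65.1557.
(2,1): S=113.0478. Δ = (V_up−V_dn)/(S_up−S_dn) = (0.0000−11.0769)/(165.0498−98.3516) = -0.1661. V = [p*·0.0000 + (1−p*)·11.0769]/1.15 = 5.0609. B = V − Δ·S = 23.8353.
(2,2): S=189.7124. Δ = (V_up−V_dn)/(S_up−S_dn) = (0.0000−0.0000)/(276.9801−165.0498) = 0.0000. V = [p*·0.0000 + (1−p*)·0.0000]/1.15 = 0.0000. B = V − Δ·S = 0.0000.
(1,0): S=77.4300. Δ = (V_up−V_dn)/(S_up−S_dn) = (5.0609−21.4214)/(113.0478−67.3641) = -0.3581. V = [p*·5.0609 + (1−p*)·21.4214]/1.15 = 11.8757. B = V − Δ·S = 39.6053.
(1,1): S=129.9400. Δ = (V_up−V_dn)/(S_up−S_dn) = (0.0000−5.0609)/(189.7124−113.0478) = -0.0660. V = [p*·0.0000 + (1−p*)·5.0609]/1.15 = 2.3123. B = V − Δ·S = 10.8901.
(0,0): S=89.0000. Δ = (V_up−V_dn)/(S_up−S_dn) = (2.3123−11.8757)/(129.9400−77.4300) = -0.1821. V = [p*·2.3123 + (1−p*)·11.8757]/1.15 = 6.3801. B = V − Δ·S = 22.5893.
Root portfolio cost Δ·89+B reproduces V0=6.3801.

(0,0): Delta=-0.1821 Bond=22.5893
(1,0): Delta=-0.3581 Bond=39.6053
(1,1): Delta=-0.0660 Bond=10.8901
(2,0): Delta=-0.6492 Bond=65.1557
(2,1): Delta=-0.1661 Bond=23.8353
(2,2): Delta=0.0000 Bond=0.0000
(3,0): Delta=-1.0000 Bond=95.4870
(3,1): Delta=-0.4178 Bond=52.1686
(3,2): Delta=0.0000 Bond=0.0000
(3,3): Delta=0.0000 Bond=0.0000
V0=6.3801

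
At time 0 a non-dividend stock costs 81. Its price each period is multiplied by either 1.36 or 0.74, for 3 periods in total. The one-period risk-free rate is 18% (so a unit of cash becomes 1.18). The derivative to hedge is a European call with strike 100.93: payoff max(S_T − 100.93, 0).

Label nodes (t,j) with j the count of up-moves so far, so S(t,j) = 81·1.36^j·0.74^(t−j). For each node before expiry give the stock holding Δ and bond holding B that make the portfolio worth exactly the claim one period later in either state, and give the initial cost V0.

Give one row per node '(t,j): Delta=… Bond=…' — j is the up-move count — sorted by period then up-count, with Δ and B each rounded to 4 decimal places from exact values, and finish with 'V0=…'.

(0,0): Delta=0.7276 Bond=-33.9122
(1,0): Delta=0.1608 Bond=-6.0437
(1,1): Delta=0.8537 Bond=-53.9144
(2,0): Delta=0.0000 Bond=0.0000
(2,1): Delta=0.1966 Bond=-10.0491
(2,2): Delta=1.0000 Bond=-85.5339
V0=25.0202

Risk-neutral probability p* = (R−d)/(u−d) = (1.18−0.74)/(1.36−0.74) = 0.7097.
Terminal values V(3,·): V(3,0)=0.0000, V(3,1)=0.0000, V(3,2)=9.9350, V(3,3)=102.8219
(2,0): S=44.3556. Δ = (V_up−V_dn)/(S_up−S_dn) = (0.0000−0.0000)/(60.3236−32.8231) = 0.0000. V = [p*·0.0000 + (1−p*)·0.0000]/1.18 = 0.0000. B = V − Δ·S = 0.0000.
(2,1): S=81.5184. Δ = (V_up−V_dn)/(S_up−S_dn) = (9.9350−0.0000)/(110.8650−60.3236) = 0.1966. V = [p*·9.9350 + (1−p*)·0.0000]/1.18 = 5.9751. B = V − Δ·S = -10.0491.
(2,2): S=149.8176. Δ = (V_up−V_dn)/(S_up−S_dn) = (102.8219−9.9350)/(203.7519−110.8650) = 1.0000. V = [p*·102.8219 + (1−p*)·9.9350]/1.18 = 64.2837. B = V − Δ·S = -85.5339.
(1,0): S=59.9400. Δ = (V_up−V_dn)/(S_up−S_dn) = (5.9751−0.0000)/(81.5184−44.3556) = 0.1608. V = [p*·5.9751 + (1−p*)·0.0000]/1.18 = 3.5936. B = V − Δ·S = -6.0437.
(1,1): S=110.1600. Δ = (V_up−V_dn)/(S_up−S_dn) = (64.2837−5.9751)/(149.8176−81.5184) = 0.8537. V = [p*·64.2837 + (1−p*)·5.9751]/1.18 = 40.1317. B = V − Δ·S = -53.9144.
(0,0): S=81.0000. Δ = (V_up−V_dn)/(S_up−S_dn) = (40.1317−3.5936)/(110.1600−59.9400) = 0.7276. V = [p*·40.1317 + (1−p*)·3.5936]/1.18 = 25.0202. B = V − Δ·S = -33.9122.
Self-financing check: at every node Δ·S+B equals the discounted successor values.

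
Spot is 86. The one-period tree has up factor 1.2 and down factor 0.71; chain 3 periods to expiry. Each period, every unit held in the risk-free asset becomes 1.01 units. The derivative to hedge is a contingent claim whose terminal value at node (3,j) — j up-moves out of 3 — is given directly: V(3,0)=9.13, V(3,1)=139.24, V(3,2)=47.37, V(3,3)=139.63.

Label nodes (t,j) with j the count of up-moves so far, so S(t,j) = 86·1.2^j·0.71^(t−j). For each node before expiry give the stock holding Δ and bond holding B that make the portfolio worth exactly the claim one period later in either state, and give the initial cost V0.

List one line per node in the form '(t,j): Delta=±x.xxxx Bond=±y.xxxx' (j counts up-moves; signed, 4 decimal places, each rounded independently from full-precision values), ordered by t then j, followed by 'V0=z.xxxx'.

Since d<R<u, set p* = (R−d)/(u−d) = 0.6122; price each node as the discounted p*-expectation of its children.
Terminal payoffs: V(3,0)=9.1300, V(3,1)=139.2400, V(3,2)=47.3700, V(3,3)=139.6300
(2,0): S=43.3526. Δ = (V_up−V_dn)/(S_up−S_dn) = (139.2400−9.1300)/(52.0231−30.7803) = 6.1249. V = [p*·139.2400 + (1−p*)·9.1300]/1.01 = 87.9101. B = V − Δ·S = -177.6205.
(2,1): S=73.2720. Δ = (V_up−V_dn)/(S_up−S_dn) = (47.3700−139.2400)/(87.9264−52.0231) = -2.5588. V = [p*·47.3700 + (1−p*)·139.2400]/1.01 = 82.1713. B = V − Δ·S = 269.6611.
(2,2): S=123.8400. Δ = (V_up−V_dn)/(S_up−S_dn) = (139.6300−47.3700)/(148.6080−87.9264) = 1.5204. V = [p*·139.6300 + (1−p*)·47.3700]/1.01 = 102.8274. B = V − Δ·S = -85.4583.
(1,0): S=61.0600. Δ = (V_up−V_dn)/(S_up−S_dn) = (82.1713−87.9101)/(73.2720−43.3526) = -0.1918. V = [p*·82.1713 + (1−p*)·87.9101]/1.01 = 83.5610. B = V − Δ·S = 95.2727.
(1,1): S=103.2000. Δ = (V_up−V_dn)/(S_up−S_dn) = (102.8274−82.1713)/(123.8400−73.2720) = 0.4085. V = [p*·102.8274 + (1−p*)·82.1713]/1.01 = 93.8791. B = V − Δ·S = 51.7239.
(0,0): S=86.0000. Δ = (V_up−V_dn)/(S_up−S_dn) = (93.8791−83.5610)/(103.2000−61.0600) = 0.2449. V = [p*·93.8791 + (1−p*)·83.5610]/1.01 = 88.9883. B = V − Δ·S = 67.9308.
Each (Δ,B) replicates both successor values, so the strategy is self-financing and V0 is arbitrage-free.

(0,0): Delta=0.2449 Bond=67.9308
(1,0): Delta=-0.1918 Bond=95.2727
(1,1): Delta=0.4085 Bond=51.7239
(2,0): Delta=6.1249 Bond=-177.6205
(2,1): Delta=-2.5588 Bond=269.6611
(2,2): Delta=1.5204 Bond=-85.4583
V0=88.9883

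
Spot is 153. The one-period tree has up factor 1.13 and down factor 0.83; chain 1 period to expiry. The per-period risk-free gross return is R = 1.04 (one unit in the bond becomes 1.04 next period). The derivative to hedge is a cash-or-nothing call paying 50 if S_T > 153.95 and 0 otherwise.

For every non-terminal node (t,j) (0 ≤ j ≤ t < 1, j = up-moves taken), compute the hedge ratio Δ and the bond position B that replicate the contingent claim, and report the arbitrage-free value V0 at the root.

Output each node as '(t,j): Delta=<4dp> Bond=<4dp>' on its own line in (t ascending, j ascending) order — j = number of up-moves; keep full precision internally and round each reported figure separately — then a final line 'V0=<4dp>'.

Since d<R<u, set p* = (R−d)/(u−d) = 0.7000; price each node as the discounted p*-expectation of its children.
At expiry t=1: V(1,0)=0.0000, V(1,1)=50.0000
(0,0): S=153.0000. Δ = (V_up−V_dn)/(S_up−S_dn) = (50.0000−0.0000)/(172.8900−126.9900) = 1.0893. V = [p*·50.0000 + (1−p*)·0.0000]/1.04 = 33.6538. B = V − Δ·S = -133.0128.
Self-financing check: at every node Δ·S+B equals the discounted successor values.

(0,0): Delta=1.0893 Bond=-133.0128
V0=33.6538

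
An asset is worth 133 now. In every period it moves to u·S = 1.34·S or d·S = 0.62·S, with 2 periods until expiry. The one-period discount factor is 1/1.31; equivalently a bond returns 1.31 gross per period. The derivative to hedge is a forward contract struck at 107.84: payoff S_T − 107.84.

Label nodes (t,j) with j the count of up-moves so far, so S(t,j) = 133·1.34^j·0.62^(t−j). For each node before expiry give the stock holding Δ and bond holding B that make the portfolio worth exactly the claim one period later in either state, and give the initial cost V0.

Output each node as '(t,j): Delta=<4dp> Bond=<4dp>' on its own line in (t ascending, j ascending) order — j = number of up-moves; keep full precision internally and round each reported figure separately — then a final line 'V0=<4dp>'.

(0,0): Delta=1.0000 Bond=-62.8402
(1,0): Delta=1.0000 Bond=-82.3206
(1,1): Delta=1.0000 Bond=-82.3206
V0=70.1598

Under the risk-neutral measure, an up-move has probability p* = (R−d)/(u−d) = 0.9583 and values discount at R = 1.31.
At expiry t=2: V(2,0)=-56.7148, V(2,1)=2.6564, V(2,2)=130.9748
Node (1,0) S=82.4600: V=(p*·2.6564+(1−p*)·-56.7148)/1.31=0.1394; Δ=(2.6564−-56.7148)/(110.4964−51.1252)=1.0000; B=V−Δ·S=-82.3206
Node (1,1) S=178.2200: V=(p*·130.9748+(1−p*)·2.6564)/1.31=95.8994; Δ=(130.9748−2.6564)/(238.8148−110.4964)=1.0000; B=V−Δ·S=-82.3206
Node (0,0) S=133.0000: V=(p*·95.8994+(1−p*)·0.1394)/1.31=70.1598; Δ=(95.8994−0.1394)/(178.2200−82.4600)=1.0000; B=V−Δ·S=-62.8402
The time-0 hedge costs 70.1598, which is the no-arbitrage price.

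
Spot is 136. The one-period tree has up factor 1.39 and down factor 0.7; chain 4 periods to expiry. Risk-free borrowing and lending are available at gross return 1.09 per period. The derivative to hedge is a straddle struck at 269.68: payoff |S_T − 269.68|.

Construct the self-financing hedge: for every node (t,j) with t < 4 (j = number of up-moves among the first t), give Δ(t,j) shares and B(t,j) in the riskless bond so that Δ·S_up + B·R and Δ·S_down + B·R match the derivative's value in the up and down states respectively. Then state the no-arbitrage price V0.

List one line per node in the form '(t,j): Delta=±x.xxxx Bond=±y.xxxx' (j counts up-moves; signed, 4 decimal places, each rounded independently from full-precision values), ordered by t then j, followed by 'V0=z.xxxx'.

(0,0): Delta=-0.2927 Bond=129.2730
(1,0): Delta=-1.0000 Bond=208.2424
(1,1): Delta=-0.0187 Bond=89.1115
(2,0): Delta=-1.0000 Bond=226.9843
(2,1): Delta=-1.0000 Bond=226.9843
(2,2): Delta=0.3614 Bond=-2.7552
(3,0): Delta=-1.0000 Bond=247.4128
(3,1): Delta=-1.0000 Bond=247.4128
(3,2): Delta=-1.0000 Bond=247.4128
(3,3): Delta=0.8888 Bond=-195.6309
V0=89.4657

Risk-neutral probability p* = (R−d)/(u−d) = (1.09−0.7)/(1.39−0.7) = 0.5652.
Terminal values V(4,·): V(4,0)=237.0264, V(4,1)=204.8393, V(4,2)=140.9249, V(4,3)=14.0091, V(4,4)=238.0094
(3,0): S=46.6480. Δ = (V_up−V_dn)/(S_up−S_dn) = (204.8393−237.0264)/(64.8407−32.6536) = -1.0000. V = [p*·204.8393 + (1−p*)·237.0264]/1.09 = 200.7648. B = V − Δ·S = 247.4128.
(3,1): S=92.6296. Δ = (V_up−V_dn)/(S_up−S_dn) = (140.9249−204.8393)/(128.7551−64.8407) = -1.0000. V = [p*·140.9249 + (1−p*)·204.8393]/1.09 = 154.7832. B = V − Δ·S = 247.4128.
(3,2): S=183.9359. Δ = (V_up−V_dn)/(S_up−S_dn) = (14.0091−140.9249)/(255.6709−128.7551) = -1.0000. V = [p*·14.0091 + (1−p*)·140.9249]/1.09 = 63.4769. B = V − Δ·S = 247.4128.
(3,3): S=365.2442. Δ = (V_up−V_dn)/(S_up−S_dn) = (238.0094−14.0091)/(507.6894−255.6709) = 0.8888. V = [p*·238.0094 + (1−p*)·14.0091]/1.09 = 129.0073. B = V − Δ·S = -195.6309.
(2,0): S=66.6400. Δ = (V_up−V_dn)/(S_up−S_dn) = (154.7832−200.7648)/(92.6296−46.6480) = -1.0000. V = [p*·154.7832 + (1−p*)·200.7648]/1.09 = 160.3443. B = V − Δ·S = 226.9843.
(2,1): S=132.3280. Δ = (V_up−V_dn)/(S_up−S_dn) = (63.4769−154.7832)/(183.9359−92.6296) = -1.0000. V = [p*·63.4769 + (1−p*)·154.7832]/1.09 = 94.6563. B = V − Δ·S = 226.9843.
(2,2): S=262.7656. Δ = (V_up−V_dn)/(S_up−S_dn) = (129.0073−63.4769)/(365.2442−183.9359) = 0.3614. V = [p*·129.0073 + (1−p*)·63.4769]/1.09 = 92.2164. B = V − Δ·S = -2.7552.
(1,0): S=95.2000. Δ = (V_up−V_dn)/(S_up−S_dn) = (94.6563−160.3443)/(132.3280−66.6400) = -1.0000. V = [p*·94.6563 + (1−p*)·160.3443]/1.09 = 113.0424. B = V − Δ·S = 208.2424.
(1,1): S=189.0400. Δ = (V_up−V_dn)/(S_up−S_dn) = (92.2164−94.6563)/(262.7656−132.3280) = -0.0187. V = [p*·92.2164 + (1−p*)·94.6563]/1.09 = 85.5754. B = V − Δ·S = 89.1115.
(0,0): S=136.0000. Δ = (V_up−V_dn)/(S_up−S_dn) = (85.5754−113.0424)/(189.0400−95.2000) = -0.2927. V = [p*·85.5754 + (1−p*)·113.0424]/1.09 = 89.4657. B = V − Δ·S = 129.2730.
Self-financing check: at every node Δ·S+B equals the discounted successor values.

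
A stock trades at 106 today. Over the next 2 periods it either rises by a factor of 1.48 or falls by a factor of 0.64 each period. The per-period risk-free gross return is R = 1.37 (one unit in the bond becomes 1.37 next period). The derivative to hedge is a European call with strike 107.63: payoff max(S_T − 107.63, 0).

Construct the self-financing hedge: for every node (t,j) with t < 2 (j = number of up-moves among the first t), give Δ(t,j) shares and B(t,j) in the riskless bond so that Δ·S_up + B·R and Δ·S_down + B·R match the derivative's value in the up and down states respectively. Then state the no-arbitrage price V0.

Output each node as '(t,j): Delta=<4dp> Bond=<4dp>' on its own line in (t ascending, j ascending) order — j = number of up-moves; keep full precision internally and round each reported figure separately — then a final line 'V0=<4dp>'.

No-arbitrage ⇒ martingale measure with p* = (R−d)/(u−d) = 0.8690.
Payoff layer (t=2): V(2,0)=0.0000, V(2,1)=0.0000, V(2,2)=124.5524
Node (1,0) S=67.8400: V=(p*·0.0000+(1−p*)·0.0000)/1.37=0.0000; Δ=(0.0000−0.0000)/(100.4032−43.4176)=0.0000; B=V−Δ·S=0.0000
Node (1,1) S=156.8800: V=(p*·124.5524+(1−p*)·0.0000)/1.37=79.0087; Δ=(124.5524−0.0000)/(232.1824−100.4032)=0.9452; B=V−Δ·S=-69.2679
Node (0,0) S=106.0000: V=(p*·79.0087+(1−p*)·0.0000)/1.37=50.1185; Δ=(79.0087−0.0000)/(156.8800−67.8400)=0.8873; B=V−Δ·S=-43.9395
Self-financing check: at every node Δ·S+B equals the discounted successor values.

(0,0): Delta=0.8873 Bond=-43.9395
(1,0): Delta=0.0000 Bond=0.0000
(1,1): Delta=0.9452 Bond=-69.2679
V0=50.1185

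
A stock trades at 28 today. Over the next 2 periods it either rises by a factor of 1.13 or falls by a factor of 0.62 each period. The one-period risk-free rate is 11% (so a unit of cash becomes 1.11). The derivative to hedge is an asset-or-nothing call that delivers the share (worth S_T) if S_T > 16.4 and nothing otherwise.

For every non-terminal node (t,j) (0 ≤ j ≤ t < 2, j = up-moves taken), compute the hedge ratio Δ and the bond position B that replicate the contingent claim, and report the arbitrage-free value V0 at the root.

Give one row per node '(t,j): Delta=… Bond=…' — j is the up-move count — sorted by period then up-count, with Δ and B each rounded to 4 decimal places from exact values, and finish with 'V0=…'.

The replicating-portfolio and risk-neutral prices coincide; use p* = (1.11−0.62)/(1.13−0.62) = 0.9608 for the latter.
Payoff layer (t=2): V(2,0)=0.0000, V(2,1)=19.6168, V(2,2)=35.7532
  t=1,j=0: stock 17.3600 → up 19.6168 (V=19.6168), down 10.7632 (V=0.0000). Price 16.9797; hedge Δ=2.2157, bond B=-21.4846.
  t=1,j=1: stock 31.6400 → up 35.7532 (V=35.7532), down 19.6168 (V=19.6168). Price 31.6400; hedge Δ=1.0000, bond B=0.0000.
  t=0,j=0: stock 28.0000 → up 31.6400 (V=31.6400), down 17.3600 (V=16.9797). Price 27.9866; hedge Δ=1.0266, bond B=-0.7590.
Self-financing check: at every node Δ·S+B equals the discounted successor values.

(0,0): Delta=1.0266 Bond=-0.7590
(1,0): Delta=2.2157 Bond=-21.4846
(1,1): Delta=1.0000 Bond=0.0000
V0=27.9866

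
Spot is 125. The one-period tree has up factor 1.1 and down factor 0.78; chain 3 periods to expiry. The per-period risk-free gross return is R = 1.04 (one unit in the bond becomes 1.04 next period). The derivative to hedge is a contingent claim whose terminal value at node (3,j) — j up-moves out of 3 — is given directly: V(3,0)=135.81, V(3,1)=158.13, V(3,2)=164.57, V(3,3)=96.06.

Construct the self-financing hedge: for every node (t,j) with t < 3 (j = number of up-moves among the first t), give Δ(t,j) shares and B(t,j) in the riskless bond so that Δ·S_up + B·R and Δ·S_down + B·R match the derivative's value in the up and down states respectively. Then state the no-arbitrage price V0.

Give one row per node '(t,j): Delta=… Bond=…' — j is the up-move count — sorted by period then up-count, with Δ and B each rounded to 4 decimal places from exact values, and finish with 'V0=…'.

The replicating-portfolio and risk-neutral prices coincide; use p* = (1.04−0.78)/(1.1−0.78) = 0.8125 for the latter.
Payoff layer (t=3): V(3,0)=135.8100, V(3,1)=158.1300, V(3,2)=164.5700, V(3,3)=96.0600
(2,0): S=76.0500. Δ = (V_up−V_dn)/(S_up−S_dn) = (158.1300−135.8100)/(83.6550−59.3190) = 0.9172. V = [p*·158.1300 + (1−p*)·135.8100]/1.04 = 148.0240. B = V − Δ·S = 78.2740.
(2,1): S=107.2500. Δ = (V_up−V_dn)/(S_up−S_dn) = (164.5700−158.1300)/(117.9750−83.6550) = 0.1876. V = [p*·164.5700 + (1−p*)·158.1300]/1.04 = 157.0793. B = V − Δ·S = 136.9543.
(2,2): S=151.2500. Δ = (V_up−V_dn)/(S_up−S_dn) = (96.0600−164.5700)/(166.3750−117.9750) = -1.4155. V = [p*·96.0600 + (1−p*)·164.5700]/1.04 = 104.7169. B = V − Δ·S = 318.8107.
(1,0): S=97.5000. Δ = (V_up−V_dn)/(S_up−S_dn) = (157.0793−148.0240)/(107.2500−76.0500) = 0.2902. V = [p*·157.0793 + (1−p*)·148.0240]/1.04 = 149.4053. B = V − Δ·S = 121.1075.
(1,1): S=137.5000. Δ = (V_up−V_dn)/(S_up−S_dn) = (104.7169−157.0793)/(151.2500−107.2500) = -1.1901. V = [p*·104.7169 + (1−p*)·157.0793]/1.04 = 110.1297. B = V − Δ·S = 273.7621.
(0,0): S=125.0000. Δ = (V_up−V_dn)/(S_up−S_dn) = (110.1297−149.4053)/(137.5000−97.5000) = -0.9819. V = [p*·110.1297 + (1−p*)·149.4053]/1.04 = 112.9749. B = V − Δ·S = 235.7110.
Check: Δ(0,0)·S0 + B(0,0) = 112.9749 = V0.

(0,0): Delta=-0.9819 Bond=235.7110
(1,0): Delta=0.2902 Bond=121.1075
(1,1): Delta=-1.1901 Bond=273.7621
(2,0): Delta=0.9172 Bond=78.2740
(2,1): Delta=0.1876 Bond=136.9543
(2,2): Delta=-1.4155 Bond=318.8107
V0=112.9749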